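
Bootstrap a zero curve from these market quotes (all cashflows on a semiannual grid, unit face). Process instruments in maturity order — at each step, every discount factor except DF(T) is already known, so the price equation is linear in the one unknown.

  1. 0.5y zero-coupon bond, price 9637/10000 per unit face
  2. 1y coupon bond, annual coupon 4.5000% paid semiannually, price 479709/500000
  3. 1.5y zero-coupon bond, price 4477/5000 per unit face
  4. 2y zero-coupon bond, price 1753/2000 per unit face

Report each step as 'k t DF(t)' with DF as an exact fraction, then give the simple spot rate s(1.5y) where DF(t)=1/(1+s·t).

1 1/2 9637/10000
2 1 9171/10000
3 3/2 4477/5000
4 2 1753/2000
s(1.5y) = (1/(4477/5000) − 1)/(3/2) = 1046/13431 ≈ 7.7880%

step 1 [0.5y] zero: DF = P = 9637/10000 ≈ 0.963700
step 2 [1y] bond c/2=9/400: DF=(479709/500000 − 9/400·(0.963700))/(1+9/400) = 9171/10000 ≈ 0.917100
step 3 [1.5y] zero: DF = P = 4477/5000 ≈ 0.895400
step 4 [2y] zero: DF = P = 1753/2000 ≈ 0.876500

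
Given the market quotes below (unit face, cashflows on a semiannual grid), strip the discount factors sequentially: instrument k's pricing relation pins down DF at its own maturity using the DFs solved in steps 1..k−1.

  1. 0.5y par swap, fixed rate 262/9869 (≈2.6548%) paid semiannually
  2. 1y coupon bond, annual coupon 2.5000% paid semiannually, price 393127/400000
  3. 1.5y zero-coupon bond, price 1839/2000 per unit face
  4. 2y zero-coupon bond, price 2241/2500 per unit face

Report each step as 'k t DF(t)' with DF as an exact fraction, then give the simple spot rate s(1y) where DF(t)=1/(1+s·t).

step 1 [0.5y] swap r/2=131/9869: DF=(1 − 131/9869·(0))/(1+131/9869) = 9869/10000 ≈ 0.986900
step 2 [1y] bond c/2=1/80: DF=(393127/400000 − 1/80·(0.986900))/(1+1/80) = 1917/2000 ≈ 0.958500
step 3 [1.5y] zero: DF = P = 1839/2000 ≈ 0.919500
step 4 [2y] zero: DF = P = 2241/2500 ≈ 0.896400

1 1/2 9869/10000
2 1 1917/2000
3 3/2 1839/2000
4 2 2241/2500
s(1y) = (1/(1917/2000) − 1)/(1) = 83/1917 ≈ 4.3297%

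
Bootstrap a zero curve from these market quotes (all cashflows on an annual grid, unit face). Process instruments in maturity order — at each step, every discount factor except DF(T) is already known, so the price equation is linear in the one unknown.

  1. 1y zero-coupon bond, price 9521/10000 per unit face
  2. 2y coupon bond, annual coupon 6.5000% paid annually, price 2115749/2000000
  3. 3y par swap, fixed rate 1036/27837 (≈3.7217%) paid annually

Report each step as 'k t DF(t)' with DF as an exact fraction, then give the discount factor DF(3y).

1 1 9521/10000
2 2 1169/1250
3 3 2241/2500
DF(3y) = 2241/2500 ≈ 0.896400

step 1 [1y] zero: DF = P = 9521/10000 ≈ 0.952100
step 2 [2y] bond c/1=13/200: DF=(2115749/2000000 − 13/200·(0.952100))/(1+13/200) = 1169/1250 ≈ 0.935200
step 3 [3y] swap r/1=1036/27837: DF=(1 − 1036/27837·(0.952100+0.935200))/(1+1036/27837) = 2241/2500 ≈ 0.896400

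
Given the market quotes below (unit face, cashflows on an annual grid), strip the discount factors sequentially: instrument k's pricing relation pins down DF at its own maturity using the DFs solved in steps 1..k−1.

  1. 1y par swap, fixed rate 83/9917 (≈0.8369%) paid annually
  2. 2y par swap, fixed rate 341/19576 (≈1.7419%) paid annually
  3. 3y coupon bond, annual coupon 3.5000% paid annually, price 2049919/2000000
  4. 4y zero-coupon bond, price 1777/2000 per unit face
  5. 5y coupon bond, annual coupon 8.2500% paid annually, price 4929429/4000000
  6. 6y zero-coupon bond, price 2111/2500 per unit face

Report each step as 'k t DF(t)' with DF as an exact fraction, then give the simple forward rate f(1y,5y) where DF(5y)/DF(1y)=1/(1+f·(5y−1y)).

1 1 9917/10000
2 2 9659/10000
3 3 9241/10000
4 4 1777/2000
5 5 8511/10000
6 6 2111/2500
f(1y,5y) = ((9917/10000)/(8511/10000) − 1)/(4) = 703/17022 ≈ 4.1299%

step 1 [1y] swap r/1=83/9917: DF=(1 − 83/9917·(0))/(1+83/9917) = 9917/10000 ≈ 0.991700
step 2 [2y] swap r/1=341/19576: DF=(1 − 341/19576·(0.991700))/(1+341/19576) = 9659/10000 ≈ 0.965900
step 3 [3y] bond c/1=7/200: DF=(2049919/2000000 − 7/200·(0.991700+0.965900))/(1+7/200) = 9241/10000 ≈ 0.924100
step 4 [4y] zero: DF = P = 1777/2000 ≈ 0.888500
step 5 [5y] bond c/1=33/400: DF=(4929429/4000000 − 33/400·(0.991700+0.965900+0.924100+0.888500))/(1+33/400) = 8511/10000 ≈ 0.851100
step 6 [6y] zero: DF = P = 2111/2500 ≈ 0.844400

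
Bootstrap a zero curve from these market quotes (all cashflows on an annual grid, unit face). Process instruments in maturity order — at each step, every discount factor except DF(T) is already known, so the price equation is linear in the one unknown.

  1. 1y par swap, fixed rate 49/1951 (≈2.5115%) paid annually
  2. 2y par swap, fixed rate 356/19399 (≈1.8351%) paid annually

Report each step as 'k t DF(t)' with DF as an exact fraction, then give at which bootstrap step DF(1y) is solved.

1 1 1951/2000
2 2 2411/2500
DF(1y) is solved at step 1

step 1 [1y] swap r/1=49/1951: DF=(1 − 49/1951·(0))/(1+49/1951) = 1951/2000 ≈ 0.975500
step 2 [2y] swap r/1=356/19399: DF=(1 − 356/19399·(0.975500))/(1+356/19399) = 2411/2500 ≈ 0.964400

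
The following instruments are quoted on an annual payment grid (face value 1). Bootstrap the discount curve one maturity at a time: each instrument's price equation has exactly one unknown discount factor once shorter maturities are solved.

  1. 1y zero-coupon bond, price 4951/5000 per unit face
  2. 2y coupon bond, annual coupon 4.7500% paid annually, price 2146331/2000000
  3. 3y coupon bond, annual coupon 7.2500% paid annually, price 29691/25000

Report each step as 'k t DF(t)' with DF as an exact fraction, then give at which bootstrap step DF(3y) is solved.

step 1 [1y] zero: DF = P = 4951/5000 ≈ 0.990200
step 2 [2y] bond c/1=19/400: DF=(2146331/2000000 − 19/400·(0.990200))/(1+19/400) = 2449/2500 ≈ 0.979600
step 3 [3y] bond c/1=29/400: DF=(29691/25000 − 29/400·(0.990200+0.979600))/(1+29/400) = 4871/5000 ≈ 0.974200

1 1 4951/5000
2 2 2449/2500
3 3 4871/5000
DF(3y) is solved at step 3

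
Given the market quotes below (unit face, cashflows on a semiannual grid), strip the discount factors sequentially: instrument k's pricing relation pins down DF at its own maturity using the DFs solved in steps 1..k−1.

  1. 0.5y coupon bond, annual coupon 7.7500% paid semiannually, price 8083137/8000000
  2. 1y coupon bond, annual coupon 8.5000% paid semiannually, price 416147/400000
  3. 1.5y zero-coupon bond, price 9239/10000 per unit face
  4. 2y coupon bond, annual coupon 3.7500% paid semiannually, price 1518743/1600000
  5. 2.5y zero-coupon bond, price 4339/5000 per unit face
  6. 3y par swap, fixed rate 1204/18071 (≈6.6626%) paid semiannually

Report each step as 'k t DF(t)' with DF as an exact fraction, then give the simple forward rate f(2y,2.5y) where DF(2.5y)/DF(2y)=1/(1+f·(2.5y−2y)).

1 1/2 9727/10000
2 1 9583/10000
3 3/2 9239/10000
4 2 1099/1250
5 5/2 4339/5000
6 3 4097/5000
f(2y,2.5y) = ((1099/1250)/(4339/5000) − 1)/(1/2) = 114/4339 ≈ 2.6273%

step 1 [0.5y] bond c/2=31/800: DF=(8083137/8000000 − 31/800·(0))/(1+31/800) = 9727/10000 ≈ 0.972700
step 2 [1y] bond c/2=17/400: DF=(416147/400000 − 17/400·(0.972700))/(1+17/400) = 9583/10000 ≈ 0.958300
step 3 [1.5y] zero: DF = P = 9239/10000 ≈ 0.923900
step 4 [2y] bond c/2=3/160: DF=(1518743/1600000 − 3/160·(0.972700+0.958300+0.923900))/(1+3/160) = 1099/1250 ≈ 0.879200
step 5 [2.5y] zero: DF = P = 4339/5000 ≈ 0.867800
step 6 [3y] swap r/2=602/18071: DF=(1 − 602/18071·(0.972700+0.958300+0.923900+0.879200+0.867800))/(1+602/18071) = 4097/5000 ≈ 0.819400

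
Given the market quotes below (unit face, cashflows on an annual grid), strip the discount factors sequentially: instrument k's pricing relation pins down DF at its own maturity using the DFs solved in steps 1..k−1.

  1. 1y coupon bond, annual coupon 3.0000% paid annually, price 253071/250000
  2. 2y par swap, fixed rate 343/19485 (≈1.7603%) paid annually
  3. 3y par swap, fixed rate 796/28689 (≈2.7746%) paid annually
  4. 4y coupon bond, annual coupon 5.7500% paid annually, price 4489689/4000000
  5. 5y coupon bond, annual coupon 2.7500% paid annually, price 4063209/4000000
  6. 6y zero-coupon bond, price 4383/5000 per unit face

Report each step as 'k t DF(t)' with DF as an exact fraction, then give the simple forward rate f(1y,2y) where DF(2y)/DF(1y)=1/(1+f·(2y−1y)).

step 1 [1y] bond c/1=3/100: DF=(253071/250000 − 3/100·(0))/(1+3/100) = 2457/2500 ≈ 0.982800
step 2 [2y] swap r/1=343/19485: DF=(1 − 343/19485·(0.982800))/(1+343/19485) = 9657/10000 ≈ 0.965700
step 3 [3y] swap r/1=796/28689: DF=(1 − 796/28689·(0.982800+0.965700))/(1+796/28689) = 2301/2500 ≈ 0.920400
step 4 [4y] bond c/1=23/400: DF=(4489689/4000000 − 23/400·(0.982800+0.965700+0.920400))/(1+23/400) = 4527/5000 ≈ 0.905400
step 5 [5y] bond c/1=11/400: DF=(4063209/4000000 − 11/400·(0.982800+0.965700+0.920400+0.905400))/(1+11/400) = 2219/2500 ≈ 0.887600
step 6 [6y] zero: DF = P = 4383/5000 ≈ 0.876600

1 1 2457/2500
2 2 9657/10000
3 3 2301/2500
4 4 4527/5000
5 5 2219/2500
6 6 4383/5000
f(1y,2y) = ((2457/2500)/(9657/10000) − 1)/(1) = 19/1073 ≈ 1.7707%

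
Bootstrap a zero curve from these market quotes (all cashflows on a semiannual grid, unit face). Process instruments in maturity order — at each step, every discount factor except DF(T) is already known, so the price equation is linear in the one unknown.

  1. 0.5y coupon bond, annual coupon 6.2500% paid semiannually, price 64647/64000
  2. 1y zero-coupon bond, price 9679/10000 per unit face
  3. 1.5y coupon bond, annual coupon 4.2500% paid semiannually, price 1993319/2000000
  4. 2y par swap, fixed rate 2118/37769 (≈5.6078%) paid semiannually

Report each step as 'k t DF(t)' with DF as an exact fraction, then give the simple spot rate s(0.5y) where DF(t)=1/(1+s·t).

1 1/2 1959/2000
2 1 9679/10000
3 3/2 4677/5000
4 2 8941/10000
s(0.5y) = (1/(1959/2000) − 1)/(1/2) = 82/1959 ≈ 4.1858%

step 1 [0.5y] bond c/2=1/32: DF=(64647/64000 − 1/32·(0))/(1+1/32) = 1959/2000 ≈ 0.979500
step 2 [1y] zero: DF = P = 9679/10000 ≈ 0.967900
step 3 [1.5y] bond c/2=17/800: DF=(1993319/2000000 − 17/800·(0.979500+0.967900))/(1+17/800) = 4677/5000 ≈ 0.935400
step 4 [2y] swap r/2=1059/37769: DF=(1 − 1059/37769·(0.979500+0.967900+0.935400))/(1+1059/37769) = 8941/10000 ≈ 0.894100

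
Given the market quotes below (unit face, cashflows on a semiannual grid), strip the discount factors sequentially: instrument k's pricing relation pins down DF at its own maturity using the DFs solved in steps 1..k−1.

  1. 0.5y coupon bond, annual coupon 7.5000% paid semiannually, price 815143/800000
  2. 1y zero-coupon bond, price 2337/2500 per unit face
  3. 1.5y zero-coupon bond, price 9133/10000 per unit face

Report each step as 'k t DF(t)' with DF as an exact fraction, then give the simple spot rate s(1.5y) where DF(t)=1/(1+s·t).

step 1 [0.5y] bond c/2=3/80: DF=(815143/800000 − 3/80·(0))/(1+3/80) = 9821/10000 ≈ 0.982100
step 2 [1y] zero: DF = P = 2337/2500 ≈ 0.934800
step 3 [1.5y] zero: DF = P = 9133/10000 ≈ 0.913300

1 1/2 9821/10000
2 1 2337/2500
3 3/2 9133/10000
s(1.5y) = (1/(9133/10000) − 1)/(3/2) = 578/9133 ≈ 6.3287%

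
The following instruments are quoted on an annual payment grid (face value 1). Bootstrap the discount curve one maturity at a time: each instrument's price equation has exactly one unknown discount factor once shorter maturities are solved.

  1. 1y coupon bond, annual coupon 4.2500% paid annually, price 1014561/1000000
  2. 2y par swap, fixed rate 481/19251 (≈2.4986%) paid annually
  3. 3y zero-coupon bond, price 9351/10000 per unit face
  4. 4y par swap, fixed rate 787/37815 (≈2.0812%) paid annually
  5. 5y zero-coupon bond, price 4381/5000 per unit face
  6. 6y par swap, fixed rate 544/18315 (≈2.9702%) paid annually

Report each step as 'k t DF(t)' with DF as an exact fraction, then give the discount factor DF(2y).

1 1 2433/2500
2 2 9519/10000
3 3 9351/10000
4 4 9213/10000
5 5 4381/5000
6 6 523/625
DF(2y) = 9519/10000 ≈ 0.951900

step 1 [1y] bond c/1=17/400: DF=(1014561/1000000 − 17/400·(0))/(1+17/400) = 2433/2500 ≈ 0.973200
step 2 [2y] swap r/1=481/19251: DF=(1 − 481/19251·(0.973200))/(1+481/19251) = 9519/10000 ≈ 0.951900
step 3 [3y] zero: DF = P = 9351/10000 ≈ 0.935100
step 4 [4y] swap r/1=787/37815: DF=(1 − 787/37815·(0.973200+0.951900+0.935100))/(1+787/37815) = 9213/10000 ≈ 0.921300
step 5 [5y] zero: DF = P = 4381/5000 ≈ 0.876200
step 6 [6y] swap r/1=544/18315: DF=(1 − 544/18315·(0.973200+0.951900+0.935100+0.921300+0.876200))/(1+544/18315) = 523/625 ≈ 0.836800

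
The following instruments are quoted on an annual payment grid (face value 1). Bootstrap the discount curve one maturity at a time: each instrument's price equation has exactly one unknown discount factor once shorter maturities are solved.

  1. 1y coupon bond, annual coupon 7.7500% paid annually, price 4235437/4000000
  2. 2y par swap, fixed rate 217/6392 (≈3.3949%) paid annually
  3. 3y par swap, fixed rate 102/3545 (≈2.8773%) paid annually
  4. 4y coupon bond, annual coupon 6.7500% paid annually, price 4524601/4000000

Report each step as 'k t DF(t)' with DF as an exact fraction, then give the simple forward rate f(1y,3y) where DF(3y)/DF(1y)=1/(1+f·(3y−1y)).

1 1 9827/10000
2 2 9349/10000
3 3 574/625
4 4 8803/10000
f(1y,3y) = ((9827/10000)/(574/625) − 1)/(2) = 643/18368 ≈ 3.5007%

step 1 [1y] bond c/1=31/400: DF=(4235437/4000000 − 31/400·(0))/(1+31/400) = 9827/10000 ≈ 0.982700
step 2 [2y] swap r/1=217/6392: DF=(1 − 217/6392·(0.982700))/(1+217/6392) = 9349/10000 ≈ 0.934900
step 3 [3y] swap r/1=102/3545: DF=(1 − 102/3545·(0.982700+0.934900))/(1+102/3545) = 574/625 ≈ 0.918400
step 4 [4y] bond c/1=27/400: DF=(4524601/4000000 − 27/400·(0.982700+0.934900+0.918400))/(1+27/400) = 8803/10000 ≈ 0.880300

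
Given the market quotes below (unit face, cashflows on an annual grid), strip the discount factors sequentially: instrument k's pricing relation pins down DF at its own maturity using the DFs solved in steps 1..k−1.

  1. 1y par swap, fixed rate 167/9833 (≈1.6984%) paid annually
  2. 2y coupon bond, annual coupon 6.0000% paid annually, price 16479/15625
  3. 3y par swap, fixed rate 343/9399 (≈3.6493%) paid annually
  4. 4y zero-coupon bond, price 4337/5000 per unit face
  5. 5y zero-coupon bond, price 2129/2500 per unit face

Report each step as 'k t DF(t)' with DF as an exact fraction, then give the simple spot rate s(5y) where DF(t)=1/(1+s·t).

step 1 [1y] swap r/1=167/9833: DF=(1 − 167/9833·(0))/(1+167/9833) = 9833/10000 ≈ 0.983300
step 2 [2y] bond c/1=3/50: DF=(16479/15625 − 3/50·(0.983300))/(1+3/50) = 9393/10000 ≈ 0.939300
step 3 [3y] swap r/1=343/9399: DF=(1 − 343/9399·(0.983300+0.939300))/(1+343/9399) = 8971/10000 ≈ 0.897100
step 4 [4y] zero: DF = P = 4337/5000 ≈ 0.867400
step 5 [5y] zero: DF = P = 2129/2500 ≈ 0.851600

1 1 9833/10000
2 2 9393/10000
3 3 8971/10000
4 4 4337/5000
5 5 2129/2500
s(5y) = (1/(2129/2500) − 1)/(5) = 371/10645 ≈ 3.4852%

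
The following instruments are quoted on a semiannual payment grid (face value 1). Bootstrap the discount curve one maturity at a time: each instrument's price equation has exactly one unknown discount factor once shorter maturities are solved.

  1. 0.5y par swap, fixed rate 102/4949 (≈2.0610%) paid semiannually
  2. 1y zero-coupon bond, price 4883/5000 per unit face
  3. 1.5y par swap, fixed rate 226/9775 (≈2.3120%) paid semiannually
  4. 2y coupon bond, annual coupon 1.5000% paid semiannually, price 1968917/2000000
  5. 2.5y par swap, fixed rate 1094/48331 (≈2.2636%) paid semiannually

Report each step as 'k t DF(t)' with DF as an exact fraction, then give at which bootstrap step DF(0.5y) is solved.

1 1/2 4949/5000
2 1 4883/5000
3 3/2 9661/10000
4 2 9553/10000
5 5/2 9453/10000
DF(0.5y) is solved at step 1

step 1 [0.5y] swap r/2=51/4949: DF=(1 − 51/4949·(0))/(1+51/4949) = 4949/5000 ≈ 0.989800
step 2 [1y] zero: DF = P = 4883/5000 ≈ 0.976600
step 3 [1.5y] swap r/2=113/9775: DF=(1 − 113/9775·(0.989800+0.976600))/(1+113/9775) = 9661/10000 ≈ 0.966100
step 4 [2y] bond c/2=3/400: DF=(1968917/2000000 − 3/400·(0.989800+0.976600+0.966100))/(1+3/400) = 9553/10000 ≈ 0.955300
step 5 [2.5y] swap r/2=547/48331: DF=(1 − 547/48331·(0.989800+0.976600+0.966100+0.955300))/(1+547/48331) = 9453/10000 ≈ 0.945300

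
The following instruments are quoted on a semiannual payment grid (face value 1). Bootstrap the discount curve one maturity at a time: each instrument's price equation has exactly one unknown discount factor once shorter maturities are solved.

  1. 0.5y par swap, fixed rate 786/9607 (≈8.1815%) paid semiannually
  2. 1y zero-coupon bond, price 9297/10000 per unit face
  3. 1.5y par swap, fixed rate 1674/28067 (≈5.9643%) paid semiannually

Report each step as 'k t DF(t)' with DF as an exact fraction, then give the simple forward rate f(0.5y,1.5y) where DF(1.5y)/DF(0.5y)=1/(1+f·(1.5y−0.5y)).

step 1 [0.5y] swap r/2=393/9607: DF=(1 − 393/9607·(0))/(1+393/9607) = 9607/10000 ≈ 0.960700
step 2 [1y] zero: DF = P = 9297/10000 ≈ 0.929700
step 3 [1.5y] swap r/2=837/28067: DF=(1 − 837/28067·(0.960700+0.929700))/(1+837/28067) = 9163/10000 ≈ 0.916300

1 1/2 9607/10000
2 1 9297/10000
3 3/2 9163/10000
f(0.5y,1.5y) = ((9607/10000)/(9163/10000) − 1)/(1) = 444/9163 ≈ 4.8456%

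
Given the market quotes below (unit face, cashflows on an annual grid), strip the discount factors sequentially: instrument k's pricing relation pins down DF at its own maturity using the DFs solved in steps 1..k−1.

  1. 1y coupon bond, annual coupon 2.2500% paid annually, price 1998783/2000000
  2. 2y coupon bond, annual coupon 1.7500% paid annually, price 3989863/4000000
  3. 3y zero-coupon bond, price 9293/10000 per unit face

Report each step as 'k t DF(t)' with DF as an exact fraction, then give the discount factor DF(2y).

step 1 [1y] bond c/1=9/400: DF=(1998783/2000000 − 9/400·(0))/(1+9/400) = 4887/5000 ≈ 0.977400
step 2 [2y] bond c/1=7/400: DF=(3989863/4000000 − 7/400·(0.977400))/(1+7/400) = 1927/2000 ≈ 0.963500
step 3 [3y] zero: DF = P = 9293/10000 ≈ 0.929300

1 1 4887/5000
2 2 1927/2000
3 3 9293/10000
DF(2y) = 1927/2000 ≈ 0.963500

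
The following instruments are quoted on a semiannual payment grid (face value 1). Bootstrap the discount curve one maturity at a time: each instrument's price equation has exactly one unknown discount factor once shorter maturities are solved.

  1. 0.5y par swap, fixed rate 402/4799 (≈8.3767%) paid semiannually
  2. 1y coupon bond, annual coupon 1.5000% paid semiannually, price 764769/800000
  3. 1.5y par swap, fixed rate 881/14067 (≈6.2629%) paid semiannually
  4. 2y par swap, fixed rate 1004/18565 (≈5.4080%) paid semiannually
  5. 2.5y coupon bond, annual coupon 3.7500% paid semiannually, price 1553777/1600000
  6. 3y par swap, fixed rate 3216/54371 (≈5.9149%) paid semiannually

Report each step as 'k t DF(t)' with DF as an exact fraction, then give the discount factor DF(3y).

1 1/2 4799/5000
2 1 9417/10000
3 3/2 9119/10000
4 2 2249/2500
5 5/2 8849/10000
6 3 1049/1250
DF(3y) = 1049/1250 ≈ 0.839200

step 1 [0.5y] swap r/2=201/4799: DF=(1 − 201/4799·(0))/(1+201/4799) = 4799/5000 ≈ 0.959800
step 2 [1y] bond c/2=3/400: DF=(764769/800000 − 3/400·(0.959800))/(1+3/400) = 9417/10000 ≈ 0.941700
step 3 [1.5y] swap r/2=881/28134: DF=(1 − 881/28134·(0.959800+0.941700))/(1+881/28134) = 9119/10000 ≈ 0.911900
step 4 [2y] swap r/2=502/18565: DF=(1 − 502/18565·(0.959800+0.941700+0.911900))/(1+502/18565) = 2249/2500 ≈ 0.899600
step 5 [2.5y] bond c/2=3/160: DF=(1553777/1600000 − 3/160·(0.959800+0.941700+0.911900+0.899600))/(1+3/160) = 8849/10000 ≈ 0.884900
step 6 [3y] swap r/2=1608/54371: DF=(1 − 1608/54371·(0.959800+0.941700+0.911900+0.899600+0.884900))/(1+1608/54371) = 1049/1250 ≈ 0.839200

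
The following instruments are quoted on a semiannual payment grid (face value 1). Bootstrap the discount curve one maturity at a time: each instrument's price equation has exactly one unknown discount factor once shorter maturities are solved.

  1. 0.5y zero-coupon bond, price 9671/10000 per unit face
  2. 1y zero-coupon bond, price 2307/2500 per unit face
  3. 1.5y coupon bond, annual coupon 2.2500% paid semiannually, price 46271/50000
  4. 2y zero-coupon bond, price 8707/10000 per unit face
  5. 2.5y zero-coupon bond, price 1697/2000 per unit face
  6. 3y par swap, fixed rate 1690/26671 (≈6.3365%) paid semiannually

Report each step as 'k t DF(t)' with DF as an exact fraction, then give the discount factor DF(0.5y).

1 1/2 9671/10000
2 1 2307/2500
3 3/2 8941/10000
4 2 8707/10000
5 5/2 1697/2000
6 3 831/1000
DF(0.5y) = 9671/10000 ≈ 0.967100

step 1 [0.5y] zero: DF = P = 9671/10000 ≈ 0.967100
step 2 [1y] zero: DF = P = 2307/2500 ≈ 0.922800
step 3 [1.5y] bond c/2=9/800: DF=(46271/50000 − 9/800·(0.967100+0.922800))/(1+9/800) = 8941/10000 ≈ 0.894100
step 4 [2y] zero: DF = P = 8707/10000 ≈ 0.870700
step 5 [2.5y] zero: DF = P = 1697/2000 ≈ 0.848500
step 6 [3y] swap r/2=845/26671: DF=(1 − 845/26671·(0.967100+0.922800+0.894100+0.870700+0.848500))/(1+845/26671) = 831/1000 ≈ 0.831000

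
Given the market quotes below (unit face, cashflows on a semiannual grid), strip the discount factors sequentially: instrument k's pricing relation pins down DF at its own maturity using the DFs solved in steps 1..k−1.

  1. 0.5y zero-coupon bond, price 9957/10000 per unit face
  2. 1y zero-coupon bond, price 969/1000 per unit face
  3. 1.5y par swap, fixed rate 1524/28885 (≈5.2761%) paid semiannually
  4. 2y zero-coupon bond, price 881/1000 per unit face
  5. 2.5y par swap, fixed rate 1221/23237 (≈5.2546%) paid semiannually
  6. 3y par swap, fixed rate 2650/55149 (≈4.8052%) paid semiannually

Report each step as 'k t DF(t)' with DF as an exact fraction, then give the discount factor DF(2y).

step 1 [0.5y] zero: DF = P = 9957/10000 ≈ 0.995700
step 2 [1y] zero: DF = P = 969/1000 ≈ 0.969000
step 3 [1.5y] swap r/2=762/28885: DF=(1 − 762/28885·(0.995700+0.969000))/(1+762/28885) = 4619/5000 ≈ 0.923800
step 4 [2y] zero: DF = P = 881/1000 ≈ 0.881000
step 5 [2.5y] swap r/2=1221/46474: DF=(1 − 1221/46474·(0.995700+0.969000+0.923800+0.881000))/(1+1221/46474) = 8779/10000 ≈ 0.877900
step 6 [3y] swap r/2=1325/55149: DF=(1 − 1325/55149·(0.995700+0.969000+0.923800+0.881000+0.877900))/(1+1325/55149) = 347/400 ≈ 0.867500

1 1/2 9957/10000
2 1 969/1000
3 3/2 4619/5000
4 2 881/1000
5 5/2 8779/10000
6 3 347/400
DF(2y) = 881/1000 ≈ 0.881000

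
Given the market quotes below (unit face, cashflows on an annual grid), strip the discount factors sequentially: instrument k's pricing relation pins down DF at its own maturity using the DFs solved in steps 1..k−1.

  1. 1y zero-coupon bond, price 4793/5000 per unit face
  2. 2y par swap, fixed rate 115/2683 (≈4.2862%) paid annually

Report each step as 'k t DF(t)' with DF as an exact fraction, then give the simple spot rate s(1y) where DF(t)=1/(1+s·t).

1 1 4793/5000
2 2 1839/2000
s(1y) = (1/(4793/5000) − 1)/(1) = 207/4793 ≈ 4.3188%

step 1 [1y] zero: DF = P = 4793/5000 ≈ 0.958600
step 2 [2y] swap r/1=115/2683: DF=(1 − 115/2683·(0.958600))/(1+115/2683) = 1839/2000 ≈ 0.919500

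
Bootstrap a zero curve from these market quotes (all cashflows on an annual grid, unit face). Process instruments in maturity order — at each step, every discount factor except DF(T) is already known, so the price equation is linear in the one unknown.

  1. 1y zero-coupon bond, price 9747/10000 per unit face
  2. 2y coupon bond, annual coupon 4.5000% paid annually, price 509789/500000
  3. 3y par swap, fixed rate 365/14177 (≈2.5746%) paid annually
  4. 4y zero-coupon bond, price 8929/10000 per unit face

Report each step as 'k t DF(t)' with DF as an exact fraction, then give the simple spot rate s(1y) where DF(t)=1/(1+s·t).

step 1 [1y] zero: DF = P = 9747/10000 ≈ 0.974700
step 2 [2y] bond c/1=9/200: DF=(509789/500000 − 9/200·(0.974700))/(1+9/200) = 9337/10000 ≈ 0.933700
step 3 [3y] swap r/1=365/14177: DF=(1 − 365/14177·(0.974700+0.933700))/(1+365/14177) = 927/1000 ≈ 0.927000
step 4 [4y] zero: DF = P = 8929/10000 ≈ 0.892900

1 1 9747/10000
2 2 9337/10000
3 3 927/1000
4 4 8929/10000
s(1y) = (1/(9747/10000) − 1)/(1) = 253/9747 ≈ 2.5957%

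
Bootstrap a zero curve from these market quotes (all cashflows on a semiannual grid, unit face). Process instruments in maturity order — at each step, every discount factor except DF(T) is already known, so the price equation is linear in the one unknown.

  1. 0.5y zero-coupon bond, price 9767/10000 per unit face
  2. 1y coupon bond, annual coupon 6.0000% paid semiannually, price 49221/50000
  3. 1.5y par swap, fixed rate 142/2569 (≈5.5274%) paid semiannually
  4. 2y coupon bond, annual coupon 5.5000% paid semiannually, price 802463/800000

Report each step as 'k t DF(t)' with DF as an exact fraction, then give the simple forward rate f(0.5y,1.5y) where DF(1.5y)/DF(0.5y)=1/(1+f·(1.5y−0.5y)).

step 1 [0.5y] zero: DF = P = 9767/10000 ≈ 0.976700
step 2 [1y] bond c/2=3/100: DF=(49221/50000 − 3/100·(0.976700))/(1+3/100) = 9273/10000 ≈ 0.927300
step 3 [1.5y] swap r/2=71/2569: DF=(1 − 71/2569·(0.976700+0.927300))/(1+71/2569) = 9219/10000 ≈ 0.921900
step 4 [2y] bond c/2=11/400: DF=(802463/800000 − 11/400·(0.976700+0.927300+0.921900))/(1+11/400) = 4503/5000 ≈ 0.900600

1 1/2 9767/10000
2 1 9273/10000
3 3/2 9219/10000
4 2 4503/5000
f(0.5y,1.5y) = ((9767/10000)/(9219/10000) − 1)/(1) = 548/9219 ≈ 5.9442%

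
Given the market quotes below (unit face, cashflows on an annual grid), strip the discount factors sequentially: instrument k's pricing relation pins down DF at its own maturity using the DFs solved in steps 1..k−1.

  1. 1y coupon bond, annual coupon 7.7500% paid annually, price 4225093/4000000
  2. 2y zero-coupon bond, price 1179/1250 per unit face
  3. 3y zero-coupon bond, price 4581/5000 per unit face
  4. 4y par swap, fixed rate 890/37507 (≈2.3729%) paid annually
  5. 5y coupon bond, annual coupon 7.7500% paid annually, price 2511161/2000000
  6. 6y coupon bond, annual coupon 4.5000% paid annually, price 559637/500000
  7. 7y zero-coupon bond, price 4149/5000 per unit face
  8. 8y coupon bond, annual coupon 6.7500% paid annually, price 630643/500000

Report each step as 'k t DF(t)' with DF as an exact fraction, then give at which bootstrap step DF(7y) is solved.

step 1 [1y] bond c/1=31/400: DF=(4225093/4000000 − 31/400·(0))/(1+31/400) = 9803/10000 ≈ 0.980300
step 2 [2y] zero: DF = P = 1179/1250 ≈ 0.943200
step 3 [3y] zero: DF = P = 4581/5000 ≈ 0.916200
step 4 [4y] swap r/1=890/37507: DF=(1 − 890/37507·(0.980300+0.943200+0.916200))/(1+890/37507) = 911/1000 ≈ 0.911000
step 5 [5y] bond c/1=31/400: DF=(2511161/2000000 − 31/400·(0.980300+0.943200+0.916200+0.911000))/(1+31/400) = 1791/2000 ≈ 0.895500
step 6 [6y] bond c/1=9/200: DF=(559637/500000 − 9/200·(0.980300+0.943200+0.916200+0.911000+0.895500))/(1+9/200) = 871/1000 ≈ 0.871000
step 7 [7y] zero: DF = P = 4149/5000 ≈ 0.829800
step 8 [8y] bond c/1=27/400: DF=(630643/500000 − 27/400·(0.980300+0.943200+0.916200+0.911000+0.895500+0.871000+0.829800))/(1+27/400) = 3901/5000 ≈ 0.780200

1 1 9803/10000
2 2 1179/1250
3 3 4581/5000
4 4 911/1000
5 5 1791/2000
6 6 871/1000
7 7 4149/5000
8 8 3901/5000
DF(7y) is solved at step 7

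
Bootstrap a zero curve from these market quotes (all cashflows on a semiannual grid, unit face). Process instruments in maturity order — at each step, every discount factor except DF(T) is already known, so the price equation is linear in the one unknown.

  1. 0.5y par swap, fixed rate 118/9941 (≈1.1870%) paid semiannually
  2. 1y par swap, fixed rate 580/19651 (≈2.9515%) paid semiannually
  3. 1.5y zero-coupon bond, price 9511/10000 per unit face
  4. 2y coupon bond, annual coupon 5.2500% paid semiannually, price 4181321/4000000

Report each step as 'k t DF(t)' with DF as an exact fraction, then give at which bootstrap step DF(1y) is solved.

step 1 [0.5y] swap r/2=59/9941: DF=(1 − 59/9941·(0))/(1+59/9941) = 9941/10000 ≈ 0.994100
step 2 [1y] swap r/2=290/19651: DF=(1 − 290/19651·(0.994100))/(1+290/19651) = 971/1000 ≈ 0.971000
step 3 [1.5y] zero: DF = P = 9511/10000 ≈ 0.951100
step 4 [2y] bond c/2=21/800: DF=(4181321/4000000 − 21/800·(0.994100+0.971000+0.951100))/(1+21/800) = 118/125 ≈ 0.944000

1 1/2 9941/10000
2 1 971/1000
3 3/2 9511/10000
4 2 118/125
DF(1y) is solved at step 2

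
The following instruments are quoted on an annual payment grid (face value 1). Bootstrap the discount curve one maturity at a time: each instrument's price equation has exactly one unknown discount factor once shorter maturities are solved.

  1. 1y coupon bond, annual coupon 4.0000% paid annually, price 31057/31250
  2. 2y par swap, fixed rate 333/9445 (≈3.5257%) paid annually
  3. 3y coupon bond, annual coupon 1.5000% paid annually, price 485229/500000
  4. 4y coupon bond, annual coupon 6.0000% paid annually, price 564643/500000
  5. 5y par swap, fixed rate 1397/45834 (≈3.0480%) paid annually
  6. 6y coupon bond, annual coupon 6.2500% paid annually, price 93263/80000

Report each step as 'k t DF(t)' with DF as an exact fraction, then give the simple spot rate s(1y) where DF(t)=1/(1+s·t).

1 1 2389/2500
2 2 4667/5000
3 3 4641/5000
4 4 9059/10000
5 5 8603/10000
6 6 2069/2500
s(1y) = (1/(2389/2500) − 1)/(1) = 111/2389 ≈ 4.6463%

step 1 [1y] bond c/1=1/25: DF=(31057/31250 − 1/25·(0))/(1+1/25) = 2389/2500 ≈ 0.955600
step 2 [2y] swap r/1=333/9445: DF=(1 − 333/9445·(0.955600))/(1+333/9445) = 4667/5000 ≈ 0.933400
step 3 [3y] bond c/1=3/200: DF=(485229/500000 − 3/200·(0.955600+0.933400))/(1+3/200) = 4641/5000 ≈ 0.928200
step 4 [4y] bond c/1=3/50: DF=(564643/500000 − 3/50·(0.955600+0.933400+0.928200))/(1+3/50) = 9059/10000 ≈ 0.905900
step 5 [5y] swap r/1=1397/45834: DF=(1 − 1397/45834·(0.955600+0.933400+0.928200+0.905900))/(1+1397/45834) = 8603/10000 ≈ 0.860300
step 6 [6y] bond c/1=1/16: DF=(93263/80000 − 1/16·(0.955600+0.933400+0.928200+0.905900+0.860300))/(1+1/16) = 2069/2500 ≈ 0.827600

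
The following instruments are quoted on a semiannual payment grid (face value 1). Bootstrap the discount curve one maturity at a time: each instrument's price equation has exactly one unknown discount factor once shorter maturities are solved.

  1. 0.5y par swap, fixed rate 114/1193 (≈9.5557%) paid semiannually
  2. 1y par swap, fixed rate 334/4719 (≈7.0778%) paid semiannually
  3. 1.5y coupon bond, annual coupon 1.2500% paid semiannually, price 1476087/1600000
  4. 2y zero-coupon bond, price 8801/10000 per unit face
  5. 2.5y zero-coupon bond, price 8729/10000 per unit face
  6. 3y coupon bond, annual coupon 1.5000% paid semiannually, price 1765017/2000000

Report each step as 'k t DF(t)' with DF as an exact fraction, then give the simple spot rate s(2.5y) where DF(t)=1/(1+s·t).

1 1/2 1193/1250
2 1 2333/2500
3 3/2 9051/10000
4 2 8801/10000
5 5/2 8729/10000
6 3 8421/10000
s(2.5y) = (1/(8729/10000) − 1)/(5/2) = 2542/43645 ≈ 5.8243%

step 1 [0.5y] swap r/2=57/1193: DF=(1 − 57/1193·(0))/(1+57/1193) = 1193/1250 ≈ 0.954400
step 2 [1y] swap r/2=167/4719: DF=(1 − 167/4719·(0.954400))/(1+167/4719) = 2333/2500 ≈ 0.933200
step 3 [1.5y] bond c/2=1/160: DF=(1476087/1600000 − 1/160·(0.954400+0.933200))/(1+1/160) = 9051/10000 ≈ 0.905100
step 4 [2y] zero: DF = P = 8801/10000 ≈ 0.880100
step 5 [2.5y] zero: DF = P = 8729/10000 ≈ 0.872900
step 6 [3y] bond c/2=3/400: DF=(1765017/2000000 − 3/400·(0.954400+0.933200+0.905100+0.880100+0.872900))/(1+3/400) = 8421/10000 ≈ 0.842100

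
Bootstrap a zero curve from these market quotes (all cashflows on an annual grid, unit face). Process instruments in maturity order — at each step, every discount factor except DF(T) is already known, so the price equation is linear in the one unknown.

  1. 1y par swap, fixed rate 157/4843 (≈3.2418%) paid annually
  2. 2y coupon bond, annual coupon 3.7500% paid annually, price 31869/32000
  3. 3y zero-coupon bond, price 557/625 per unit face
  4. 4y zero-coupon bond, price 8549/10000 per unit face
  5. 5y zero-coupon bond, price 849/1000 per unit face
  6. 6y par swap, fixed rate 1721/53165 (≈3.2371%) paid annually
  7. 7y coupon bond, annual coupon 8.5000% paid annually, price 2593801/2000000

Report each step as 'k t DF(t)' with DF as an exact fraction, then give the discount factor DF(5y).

1 1 4843/5000
2 2 9249/10000
3 3 557/625
4 4 8549/10000
5 5 849/1000
6 6 8279/10000
7 7 1947/2500
DF(5y) = 849/1000 ≈ 0.849000

step 1 [1y] swap r/1=157/4843: DF=(1 − 157/4843·(0))/(1+157/4843) = 4843/5000 ≈ 0.968600
step 2 [2y] bond c/1=3/80: DF=(31869/32000 − 3/80·(0.968600))/(1+3/80) = 9249/10000 ≈ 0.924900
step 3 [3y] zero: DF = P = 557/625 ≈ 0.891200
step 4 [4y] zero: DF = P = 8549/10000 ≈ 0.854900
step 5 [5y] zero: DF = P = 849/1000 ≈ 0.849000
step 6 [6y] swap r/1=1721/53165: DF=(1 − 1721/53165·(0.968600+0.924900+0.891200+0.854900+0.849000))/(1+1721/53165) = 8279/10000 ≈ 0.827900
step 7 [7y] bond c/1=17/200: DF=(2593801/2000000 − 17/200·(0.968600+0.924900+0.891200+0.854900+0.849000+0.827900))/(1+17/200) = 1947/2500 ≈ 0.778800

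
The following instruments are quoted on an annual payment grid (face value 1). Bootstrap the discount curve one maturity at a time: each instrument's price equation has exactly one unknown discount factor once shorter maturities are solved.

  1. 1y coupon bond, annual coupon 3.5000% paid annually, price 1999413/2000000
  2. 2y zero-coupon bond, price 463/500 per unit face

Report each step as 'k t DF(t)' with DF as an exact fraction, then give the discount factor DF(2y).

step 1 [1y] bond c/1=7/200: DF=(1999413/2000000 − 7/200·(0))/(1+7/200) = 9659/10000 ≈ 0.965900
step 2 [2y] zero: DF = P = 463/500 ≈ 0.926000

1 1 9659/10000
2 2 463/500
DF(2y) = 463/500 ≈ 0.926000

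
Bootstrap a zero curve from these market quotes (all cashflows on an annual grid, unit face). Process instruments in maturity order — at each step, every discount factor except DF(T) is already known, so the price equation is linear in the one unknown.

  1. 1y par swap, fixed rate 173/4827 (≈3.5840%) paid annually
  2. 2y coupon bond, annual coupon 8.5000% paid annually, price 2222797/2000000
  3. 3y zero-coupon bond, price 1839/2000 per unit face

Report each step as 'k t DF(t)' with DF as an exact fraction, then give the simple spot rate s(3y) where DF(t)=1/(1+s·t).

1 1 4827/5000
2 2 9487/10000
3 3 1839/2000
s(3y) = (1/(1839/2000) − 1)/(3) = 161/5517 ≈ 2.9183%

step 1 [1y] swap r/1=173/4827: DF=(1 − 173/4827·(0))/(1+173/4827) = 4827/5000 ≈ 0.965400
step 2 [2y] bond c/1=17/200: DF=(2222797/2000000 − 17/200·(0.965400))/(1+17/200) = 9487/10000 ≈ 0.948700
step 3 [3y] zero: DF = P = 1839/2000 ≈ 0.919500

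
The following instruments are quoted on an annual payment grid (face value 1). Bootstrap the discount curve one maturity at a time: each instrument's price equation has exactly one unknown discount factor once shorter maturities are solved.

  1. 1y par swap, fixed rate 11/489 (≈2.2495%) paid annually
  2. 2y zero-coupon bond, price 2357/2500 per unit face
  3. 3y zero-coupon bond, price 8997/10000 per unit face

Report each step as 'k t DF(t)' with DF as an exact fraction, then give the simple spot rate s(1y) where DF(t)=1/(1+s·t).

step 1 [1y] swap r/1=11/489: DF=(1 − 11/489·(0))/(1+11/489) = 489/500 ≈ 0.978000
step 2 [2y] zero: DF = P = 2357/2500 ≈ 0.942800
step 3 [3y] zero: DF = P = 8997/10000 ≈ 0.899700

1 1 489/500
2 2 2357/2500
3 3 8997/10000
s(1y) = (1/(489/500) − 1)/(1) = 11/489 ≈ 2.2495%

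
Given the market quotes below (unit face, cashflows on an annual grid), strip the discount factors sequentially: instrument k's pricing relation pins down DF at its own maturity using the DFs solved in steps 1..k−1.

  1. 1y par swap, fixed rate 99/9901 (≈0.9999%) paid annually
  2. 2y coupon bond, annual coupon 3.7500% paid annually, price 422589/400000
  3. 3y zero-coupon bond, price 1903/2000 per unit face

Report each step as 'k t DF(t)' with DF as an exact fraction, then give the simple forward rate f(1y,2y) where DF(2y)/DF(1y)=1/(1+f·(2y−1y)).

step 1 [1y] swap r/1=99/9901: DF=(1 − 99/9901·(0))/(1+99/9901) = 9901/10000 ≈ 0.990100
step 2 [2y] bond c/1=3/80: DF=(422589/400000 − 3/80·(0.990100))/(1+3/80) = 393/400 ≈ 0.982500
step 3 [3y] zero: DF = P = 1903/2000 ≈ 0.951500

1 1 9901/10000
2 2 393/400
3 3 1903/2000
f(1y,2y) = ((9901/10000)/(393/400) − 1)/(1) = 76/9825 ≈ 0.7735%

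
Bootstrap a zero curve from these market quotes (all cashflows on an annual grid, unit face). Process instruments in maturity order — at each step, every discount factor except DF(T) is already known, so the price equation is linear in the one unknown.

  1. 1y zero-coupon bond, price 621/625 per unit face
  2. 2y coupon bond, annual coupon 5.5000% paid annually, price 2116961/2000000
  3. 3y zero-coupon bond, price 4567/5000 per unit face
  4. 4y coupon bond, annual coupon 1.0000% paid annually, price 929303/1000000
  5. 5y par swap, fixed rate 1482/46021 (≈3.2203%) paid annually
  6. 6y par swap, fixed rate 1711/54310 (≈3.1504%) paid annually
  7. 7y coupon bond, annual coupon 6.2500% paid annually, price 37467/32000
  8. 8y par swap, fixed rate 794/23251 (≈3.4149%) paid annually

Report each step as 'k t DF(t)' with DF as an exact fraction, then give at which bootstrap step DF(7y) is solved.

1 1 621/625
2 2 1903/2000
3 3 4567/5000
4 4 4459/5000
5 5 4259/5000
6 6 8289/10000
7 7 313/400
8 8 3809/5000
DF(7y) is solved at step 7

step 1 [1y] zero: DF = P = 621/625 ≈ 0.993600
step 2 [2y] bond c/1=11/200: DF=(2116961/2000000 − 11/200·(0.993600))/(1+11/200) = 1903/2000 ≈ 0.951500
step 3 [3y] zero: DF = P = 4567/5000 ≈ 0.913400
step 4 [4y] bond c/1=1/100: DF=(929303/1000000 − 1/100·(0.993600+0.951500+0.913400))/(1+1/100) = 4459/5000 ≈ 0.891800
step 5 [5y] swap r/1=1482/46021: DF=(1 − 1482/46021·(0.993600+0.951500+0.913400+0.891800))/(1+1482/46021) = 4259/5000 ≈ 0.851800
step 6 [6y] swap r/1=1711/54310: DF=(1 − 1711/54310·(0.993600+0.951500+0.913400+0.891800+0.851800))/(1+1711/54310) = 8289/10000 ≈ 0.828900
step 7 [7y] bond c/1=1/16: DF=(37467/32000 − 1/16·(0.993600+0.951500+0.913400+0.891800+0.851800+0.828900))/(1+1/16) = 313/400 ≈ 0.782500
step 8 [8y] swap r/1=794/23251: DF=(1 − 794/23251·(0.993600+0.951500+0.913400+0.891800+0.851800+0.828900+0.782500))/(1+794/23251) = 3809/5000 ≈ 0.761800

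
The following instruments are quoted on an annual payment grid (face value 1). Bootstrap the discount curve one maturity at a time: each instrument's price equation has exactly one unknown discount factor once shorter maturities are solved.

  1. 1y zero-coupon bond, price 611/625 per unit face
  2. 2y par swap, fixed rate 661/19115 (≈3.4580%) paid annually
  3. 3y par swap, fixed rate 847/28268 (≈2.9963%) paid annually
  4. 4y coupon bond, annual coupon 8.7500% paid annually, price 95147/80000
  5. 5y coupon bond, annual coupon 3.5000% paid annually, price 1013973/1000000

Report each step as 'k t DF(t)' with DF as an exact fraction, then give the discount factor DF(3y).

step 1 [1y] zero: DF = P = 611/625 ≈ 0.977600
step 2 [2y] swap r/1=661/19115: DF=(1 − 661/19115·(0.977600))/(1+661/19115) = 9339/10000 ≈ 0.933900
step 3 [3y] swap r/1=847/28268: DF=(1 − 847/28268·(0.977600+0.933900))/(1+847/28268) = 9153/10000 ≈ 0.915300
step 4 [4y] bond c/1=7/80: DF=(95147/80000 − 7/80·(0.977600+0.933900+0.915300))/(1+7/80) = 4331/5000 ≈ 0.866200
step 5 [5y] bond c/1=7/200: DF=(1013973/1000000 − 7/200·(0.977600+0.933900+0.915300+0.866200))/(1+7/200) = 2137/2500 ≈ 0.854800

1 1 611/625
2 2 9339/10000
3 3 9153/10000
4 4 4331/5000
5 5 2137/2500
DF(3y) = 9153/10000 ≈ 0.915300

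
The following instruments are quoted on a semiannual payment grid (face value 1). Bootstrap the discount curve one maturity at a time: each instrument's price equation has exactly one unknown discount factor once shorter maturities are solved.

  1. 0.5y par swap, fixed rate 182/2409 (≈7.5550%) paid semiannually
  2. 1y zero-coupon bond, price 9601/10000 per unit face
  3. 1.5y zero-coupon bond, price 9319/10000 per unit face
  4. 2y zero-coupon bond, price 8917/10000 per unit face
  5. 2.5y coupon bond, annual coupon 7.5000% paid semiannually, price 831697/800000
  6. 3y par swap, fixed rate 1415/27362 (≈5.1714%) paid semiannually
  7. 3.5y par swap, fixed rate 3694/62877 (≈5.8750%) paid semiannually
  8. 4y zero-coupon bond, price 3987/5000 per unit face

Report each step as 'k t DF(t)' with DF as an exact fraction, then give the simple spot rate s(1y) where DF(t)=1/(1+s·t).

1 1/2 2409/2500
2 1 9601/10000
3 3/2 9319/10000
4 2 8917/10000
5 5/2 4333/5000
6 3 1717/2000
7 7/2 8153/10000
8 4 3987/5000
s(1y) = (1/(9601/10000) − 1)/(1) = 399/9601 ≈ 4.1558%

step 1 [0.5y] swap r/2=91/2409: DF=(1 − 91/2409·(0))/(1+91/2409) = 2409/2500 ≈ 0.963600
step 2 [1y] zero: DF = P = 9601/10000 ≈ 0.960100
step 3 [1.5y] zero: DF = P = 9319/10000 ≈ 0.931900
step 4 [2y] zero: DF = P = 8917/10000 ≈ 0.891700
step 5 [2.5y] bond c/2=3/80: DF=(831697/800000 − 3/80·(0.963600+0.960100+0.931900+0.891700))/(1+3/80) = 4333/5000 ≈ 0.866600
step 6 [3y] swap r/2=1415/54724: DF=(1 − 1415/54724·(0.963600+0.960100+0.931900+0.891700+0.866600))/(1+1415/54724) = 1717/2000 ≈ 0.858500
step 7 [3.5y] swap r/2=1847/62877: DF=(1 − 1847/62877·(0.963600+0.960100+0.931900+0.891700+0.866600+0.858500))/(1+1847/62877) = 8153/10000 ≈ 0.815300
step 8 [4y] zero: DF = P = 3987/5000 ≈ 0.797400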